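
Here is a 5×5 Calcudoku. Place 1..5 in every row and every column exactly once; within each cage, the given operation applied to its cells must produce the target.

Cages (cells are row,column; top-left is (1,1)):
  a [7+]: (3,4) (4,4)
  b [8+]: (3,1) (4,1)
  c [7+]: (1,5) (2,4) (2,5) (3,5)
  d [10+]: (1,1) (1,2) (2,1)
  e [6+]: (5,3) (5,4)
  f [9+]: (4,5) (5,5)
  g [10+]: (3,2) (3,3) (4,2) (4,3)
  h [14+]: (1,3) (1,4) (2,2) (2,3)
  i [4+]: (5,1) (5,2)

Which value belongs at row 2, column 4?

1

The 4 cells of cage c must have sum 7, leaving (2,4) = 1.
Row 5 needs a 5, and only (5,5) is open for it.
Column 5 already has 5, leaving (4,5) = 4.
Cage d needs sum 10; hence (2,1) = 4.
(3,1) and (4,1) in column 1 are {3, 5}; hence (5,1) = 1.
The two cells of cage i must have sum 4, leaving (5,2) = 3.
1 is placed in column 1, leaving (1,1) = 2.
The 3 cells of cage d must have sum 10, so (1,2) = 4.
Cage h has sum 14, leaving (1,3) = 1.
The 4 cells of cage h must have sum 14; hence (1,4) = 5.
1 is placed in row 1, leaving (1,5) = 3.
Cage h has sum 14, leaving (2,2) = 5.
The 4 cells of cage h must have sum 14, which forces (2,3) = 3.
Column 5 now contains 3; hence (2,5) = 2.
Column 5 already has 2, leaving (3,5) = 1.
1 is placed in row 3; hence (3,2) = 2.
The 4 cells of cage g must have sum 10; hence (3,3) = 5.
The two cells of cage a must have sum 7, so (3,4) = 4.
The 4 cells of cage g must have sum 10, so (4,2) = 1.
The 4 cells of cage g must have sum 10; hence (4,3) = 2.
The two cells of cage a must have sum 7, leaving (4,4) = 3.
2 is placed in column 3; hence (5,3) = 4.
Column 4 already has 4, which forces (5,4) = 2.
Row 3 now contains 5, leaving (3,1) = 3.
Row 4 already has 3, so (4,1) = 5.
The full grid is 2 4 1 5 3 / 4 5 3 1 2 / 3 2 5 4 1 / 5 1 2 3 4 / 1 3 4 2 5.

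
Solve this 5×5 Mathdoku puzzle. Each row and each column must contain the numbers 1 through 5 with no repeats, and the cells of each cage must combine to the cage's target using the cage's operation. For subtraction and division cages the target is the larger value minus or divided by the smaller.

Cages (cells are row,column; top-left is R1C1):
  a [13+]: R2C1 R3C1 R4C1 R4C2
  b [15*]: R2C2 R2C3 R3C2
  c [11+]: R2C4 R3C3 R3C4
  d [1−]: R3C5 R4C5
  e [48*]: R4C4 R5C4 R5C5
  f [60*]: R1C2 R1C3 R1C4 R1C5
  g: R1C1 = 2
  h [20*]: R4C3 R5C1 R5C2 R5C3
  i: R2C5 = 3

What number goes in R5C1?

Cage g is a single given cell; hence R1C1 = 2.
Cage i is a single given cell; hence R2C5 = 3.
The 3 cells of cage e must have product 48, leaving R4C4 = 4.
Cage e has product 48, so R5C4 = 3.
Cage e needs product 48, so R5C5 = 4.
Cage b has product 15, so R3C2 = 3.
The 4 cells of cage h must have product 20, which forces R4C3 = 2.
2 is placed in row 4, so R4C5 = 1.
Cage h has product 20, so R5C2 = 2.
Column 2 already has 3; hence R1C2 = 4.
Cage f has product 60, so R1C3 = 3.
Cage f needs product 60, leaving R1C4 = 1.
Column 5 now contains 1, which forces R1C5 = 5.
Column 5 now contains 1; hence R3C5 = 2.
Cage a has sum 13, leaving R4C1 = 3.
Row 4 now contains 1; hence R4C2 = 5.
Column 2 now contains 5, so R2C2 = 1.
Cage b has product 15, leaving R2C3 = 5.
Cage c needs sum 11; hence R2C4 = 2.
The 3 cells of cage c must have sum 11, so R3C3 = 4.
Row 3 already has 2, which forces R3C4 = 5.
Column 3 already has 5; hence R5C3 = 1.
1 is placed in row 2; hence R2C1 = 4.
4 is placed in row 3, leaving R3C1 = 1.
Row 5 now contains 1; hence R5C1 = 5.
The full grid is 2 4 3 1 5 / 4 1 5 2 3 / 1 3 4 5 2 / 3 5 2 4 1 / 5 2 1 3 4.

5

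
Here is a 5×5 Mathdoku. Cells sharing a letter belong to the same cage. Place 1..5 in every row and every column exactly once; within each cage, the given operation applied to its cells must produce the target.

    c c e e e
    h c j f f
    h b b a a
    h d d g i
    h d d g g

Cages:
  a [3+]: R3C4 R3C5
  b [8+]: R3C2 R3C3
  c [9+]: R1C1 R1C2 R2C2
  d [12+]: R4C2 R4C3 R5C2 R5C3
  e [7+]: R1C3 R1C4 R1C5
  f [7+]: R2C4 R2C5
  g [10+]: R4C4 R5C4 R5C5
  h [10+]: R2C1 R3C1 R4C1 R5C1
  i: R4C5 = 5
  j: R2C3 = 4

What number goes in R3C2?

5

J is a freebie, leaving R2C3 = 4.
I is a freebie, so R4C5 = 5.
The two cells of cage f must have sum 7; hence R2C4 = 5.
Cage f's pair has sum 7, which forces R2C5 = 2.
Column 5 now contains 2, leaving R3C5 = 1.
1 is placed in column 5, which forces R1C5 = 4.
1 is placed in row 3, so R3C4 = 2.
Column 4 already has 2, which forces R5C4 = 4.
4 is placed in column 5, leaving R5C5 = 3.
The 3 cells of cage e must have sum 7, leaving R1C3 = 2.
Column 4 already has 2, so R1C4 = 1.
Column 4 already has 4, which forces R4C4 = 3.
Cage c needs sum 9, so R2C2 = 1.
Cage d needs sum 12, which forces R4C2 = 4.
Row 4 now contains 3, so R4C3 = 1.
Cage d has sum 12, so R5C2 = 2.
Cage d has sum 12, which forces R5C3 = 5.
Row 2 now contains 1; hence R2C1 = 3.
Cage h needs sum 10; hence R3C1 = 4.
Cage b's pair has sum 8, so R3C2 = 5.
Column 3 already has 5, leaving R3C3 = 3.
1 is placed in row 4; hence R4C1 = 2.
Row 5 now contains 2, which forces R5C1 = 1.
Column 1 now contains 3, so R1C1 = 5.
5 is placed in column 2, leaving R1C2 = 3.
Filled in: 5 3 2 1 4 / 3 1 4 5 2 / 4 5 3 2 1 / 2 4 1 3 5 / 1 2 5 4 3.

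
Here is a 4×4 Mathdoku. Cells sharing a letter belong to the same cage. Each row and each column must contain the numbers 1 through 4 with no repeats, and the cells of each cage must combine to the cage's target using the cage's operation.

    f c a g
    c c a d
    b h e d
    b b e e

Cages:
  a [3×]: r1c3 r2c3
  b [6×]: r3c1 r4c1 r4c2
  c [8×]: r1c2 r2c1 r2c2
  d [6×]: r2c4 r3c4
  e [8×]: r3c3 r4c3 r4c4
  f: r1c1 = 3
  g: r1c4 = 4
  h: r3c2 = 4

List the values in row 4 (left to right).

Cage f is given, which forces r1c1 = 3.
Row 1 already has 3, so r1c3 = 1.
G is a freebie; hence r1c4 = 4.
1 is placed in column 3, so r2c3 = 3.
Row 2 already has 3, leaving r2c4 = 2.
Cage h is a single given cell, so r3c2 = 4.
Row 3 already has 4, which forces r3c3 = 2.
Column 4 already has 2, so r3c4 = 3.
Column 3 already has 2, leaving r4c3 = 4.
Column 4 already has 2; hence r4c4 = 1.
4 is placed in row 1; hence r1c2 = 2.
Cage c has product 8, which forces r2c1 = 4.
Column 2 now contains 4; hence r2c2 = 1.
Row 3 now contains 2, so r3c1 = 1.
Row 4 now contains 1, which forces r4c1 = 2.
The 3 cells of cage b must have product 6, which forces r4c2 = 3.
The full grid is 3 2 1 4 / 4 1 3 2 / 1 4 2 3 / 2 3 4 1.

2 3 4 1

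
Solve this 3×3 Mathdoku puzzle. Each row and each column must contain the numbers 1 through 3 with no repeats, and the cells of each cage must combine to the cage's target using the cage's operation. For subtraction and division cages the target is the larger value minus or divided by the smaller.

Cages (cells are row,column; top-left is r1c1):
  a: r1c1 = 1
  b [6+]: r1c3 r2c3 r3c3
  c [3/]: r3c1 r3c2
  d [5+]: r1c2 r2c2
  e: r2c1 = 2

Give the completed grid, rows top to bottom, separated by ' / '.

1 2 3 / 2 3 1 / 3 1 2

A is a freebie, leaving r1c1 = 1.
Cage e is a single given cell, so r2c1 = 2.
2 is placed in row 2; hence r2c2 = 3.
3 is placed in row 2, so r2c3 = 1.
1 is placed in column 1, leaving r3c1 = 3.
Column 2 already has 3, so r3c2 = 1.
Row 3 now contains 3; hence r3c3 = 2.
Column 2 already has 3, leaving r1c2 = 2.
Column 3 already has 2, so r1c3 = 3.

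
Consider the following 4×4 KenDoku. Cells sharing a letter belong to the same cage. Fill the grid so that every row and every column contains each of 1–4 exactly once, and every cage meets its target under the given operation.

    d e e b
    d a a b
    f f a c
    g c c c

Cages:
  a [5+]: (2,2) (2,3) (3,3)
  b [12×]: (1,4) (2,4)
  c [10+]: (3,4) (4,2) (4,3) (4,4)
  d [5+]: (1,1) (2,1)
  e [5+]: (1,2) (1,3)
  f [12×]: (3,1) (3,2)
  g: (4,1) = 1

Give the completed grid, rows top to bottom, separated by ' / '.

Cage g is given, which forces (4,1) = 1.
The 4 cells of cage c must have sum 10, which forces (3,4) = 1.
Cage a has sum 5, which forces (2,2) = 2.
The 3 cells of cage a must have sum 5, which forces (2,3) = 1.
Row 3 now contains 1; hence (3,3) = 2.
Cage d needs two cells with sum 5, which forces (1,1) = 2.
Cage e needs two cells with sum 5, so (1,2) = 1.
Cage e needs two cells with sum 5, which forces (1,3) = 4.
Row 1 now contains 4; hence (1,4) = 3.
Row 2 now contains 2, which forces (2,1) = 3.
Column 4 now contains 3, so (2,4) = 4.
Column 1 now contains 3, which forces (3,1) = 4.
Row 3 now contains 4, so (3,2) = 3.
3 is placed in column 2, which forces (4,2) = 4.
4 is placed in column 3; hence (4,3) = 3.
The 4 cells of cage c must have sum 10, which forces (4,4) = 2.

2 1 4 3 / 3 2 1 4 / 4 3 2 1 / 1 4 3 2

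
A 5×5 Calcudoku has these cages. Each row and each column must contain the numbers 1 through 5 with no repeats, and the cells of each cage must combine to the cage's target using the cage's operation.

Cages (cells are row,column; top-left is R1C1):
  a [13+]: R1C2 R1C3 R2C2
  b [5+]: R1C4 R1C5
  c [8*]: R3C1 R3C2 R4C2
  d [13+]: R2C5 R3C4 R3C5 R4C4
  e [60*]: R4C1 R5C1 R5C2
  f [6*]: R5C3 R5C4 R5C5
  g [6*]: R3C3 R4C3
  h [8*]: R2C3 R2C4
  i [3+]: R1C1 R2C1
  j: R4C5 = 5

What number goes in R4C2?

Cage j is given, leaving R4C5 = 5.
The only place for 3 in row 2 is R2C5.
The only place for 1 in row 2 is R2C1.
Column 1 now contains 1, so R1C1 = 2.
Column 1 now contains 2, so R3C1 = 4.
4 is placed in column 1; hence R4C1 = 3.
Row 4 already has 3, so R4C3 = 2.
Column 1 now contains 3, leaving R5C1 = 5.
2 is placed in column 3; hence R2C3 = 4.
The two cells of cage h must have product 8, which forces R2C4 = 2.
Cage c has product 8, leaving R3C2 = 2.
2 is placed in column 3, which forces R3C3 = 3.
The 4 cells of cage d must have sum 13, leaving R3C4 = 5.
Cage d needs sum 13, so R3C5 = 1.
Cage c needs product 8; hence R4C2 = 1.
Cage d needs sum 13, so R4C4 = 4.
Cage e has product 60, leaving R5C2 = 4.
3 is placed in column 3, so R5C3 = 1.
Row 5 already has 1, which forces R5C4 = 3.
Column 5 already has 1; hence R5C5 = 2.
Cage a has sum 13; hence R1C2 = 3.
Column 3 already has 4, so R1C3 = 5.
Column 4 already has 4, so R1C4 = 1.
Column 5 already has 1; hence R1C5 = 4.
Row 2 already has 4; hence R2C2 = 5.
Filled in: 2 3 5 1 4 / 1 5 4 2 3 / 4 2 3 5 1 / 3 1 2 4 5 / 5 4 1 3 2.

1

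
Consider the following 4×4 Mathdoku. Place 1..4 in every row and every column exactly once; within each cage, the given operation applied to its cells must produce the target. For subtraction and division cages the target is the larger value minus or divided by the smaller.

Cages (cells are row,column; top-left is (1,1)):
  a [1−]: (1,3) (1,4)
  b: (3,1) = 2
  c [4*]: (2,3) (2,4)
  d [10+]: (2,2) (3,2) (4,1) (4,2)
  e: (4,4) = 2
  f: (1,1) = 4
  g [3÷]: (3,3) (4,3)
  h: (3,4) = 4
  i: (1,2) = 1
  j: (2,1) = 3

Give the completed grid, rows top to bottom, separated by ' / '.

4 1 2 3 / 3 2 4 1 / 2 3 1 4 / 1 4 3 2

F is a freebie; hence (1,1) = 4.
Cage i is a single given cell, so (1,2) = 1.
Cage j is given, leaving (2,1) = 3.
Cage b is a single given cell, leaving (3,1) = 2.
Cage h is a single given cell, leaving (3,4) = 4.
Column 1 already has 2, which forces (4,1) = 1.
Row 4 already has 1, so (4,3) = 3.
Cage e is given, leaving (4,4) = 2.
Column 3 already has 3, leaving (1,3) = 2.
Column 4 now contains 2; hence (1,4) = 3.
Cage d needs sum 10; hence (2,2) = 2.
Cage c needs two cells with product 4, leaving (2,3) = 4.
Column 4 already has 4, leaving (2,4) = 1.
Row 3 now contains 4, leaving (3,2) = 3.
Column 3 already has 3, so (3,3) = 1.
Row 4 already has 2, so (4,2) = 4.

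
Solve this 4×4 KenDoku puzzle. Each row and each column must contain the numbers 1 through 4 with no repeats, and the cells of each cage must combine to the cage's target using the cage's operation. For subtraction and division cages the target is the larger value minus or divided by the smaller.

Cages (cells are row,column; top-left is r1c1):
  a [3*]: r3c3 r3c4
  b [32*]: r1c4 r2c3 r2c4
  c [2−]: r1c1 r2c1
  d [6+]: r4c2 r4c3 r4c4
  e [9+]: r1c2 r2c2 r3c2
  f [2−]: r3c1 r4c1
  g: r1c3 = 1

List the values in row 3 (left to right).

2 4 3 1

Cage g is a single given cell, leaving r1c3 = 1.
Cage b needs product 32, which forces r1c4 = 4.
Cage b has product 32, which forces r2c3 = 4.
Cage b needs product 32, so r2c4 = 2.
Column 3 now contains 1, which forces r3c3 = 3.
Row 3 now contains 3; hence r3c4 = 1.
3 is placed in column 3, which forces r4c3 = 2.
1 is placed in column 4; hence r4c4 = 3.
Cage c's pair has difference 2, so r1c1 = 3.
The 3 cells of cage e must have sum 9; hence r1c2 = 2.
Cage c's pair has difference 2; hence r2c1 = 1.
2 is placed in row 2, which forces r2c2 = 3.
The two cells of cage f must have difference 2; hence r3c1 = 2.
Cage e has sum 9, which forces r3c2 = 4.
The two cells of cage f must have difference 2, which forces r4c1 = 4.
Row 4 already has 3, which forces r4c2 = 1.
Completed grid: 3 2 1 4 / 1 3 4 2 / 2 4 3 1 / 4 1 2 3.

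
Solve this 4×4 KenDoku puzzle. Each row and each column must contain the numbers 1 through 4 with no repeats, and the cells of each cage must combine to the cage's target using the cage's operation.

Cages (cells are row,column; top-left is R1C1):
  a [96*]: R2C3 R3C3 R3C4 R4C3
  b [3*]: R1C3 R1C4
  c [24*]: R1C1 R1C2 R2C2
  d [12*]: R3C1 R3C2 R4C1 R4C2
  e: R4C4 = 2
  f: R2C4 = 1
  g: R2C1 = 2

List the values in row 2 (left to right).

Cage g is given, leaving R2C1 = 2.
Cage f is a single given cell; hence R2C4 = 1.
The 4 cells of cage a must have product 96, which forces R3C4 = 4.
E is a freebie, leaving R4C4 = 2.
The 3 cells of cage c must have product 24; hence R1C2 = 2.
Cage b needs two cells with product 3, which forces R1C3 = 1.
1 is placed in column 4, so R1C4 = 3.
Cage a has product 96, so R3C3 = 2.
Row 1 already has 3, which forces R1C1 = 4.
Cage c needs product 24, which forces R2C2 = 3.
3 is placed in row 2; hence R2C3 = 4.
Column 2 now contains 3, so R3C2 = 1.
4 is placed in column 1; hence R4C1 = 1.
Column 2 now contains 1; hence R4C2 = 4.
Column 3 already has 4; hence R4C3 = 3.
1 is placed in row 3, so R3C1 = 3.
Filled in: 4 2 1 3 / 2 3 4 1 / 3 1 2 4 / 1 4 3 2.

2 3 4 1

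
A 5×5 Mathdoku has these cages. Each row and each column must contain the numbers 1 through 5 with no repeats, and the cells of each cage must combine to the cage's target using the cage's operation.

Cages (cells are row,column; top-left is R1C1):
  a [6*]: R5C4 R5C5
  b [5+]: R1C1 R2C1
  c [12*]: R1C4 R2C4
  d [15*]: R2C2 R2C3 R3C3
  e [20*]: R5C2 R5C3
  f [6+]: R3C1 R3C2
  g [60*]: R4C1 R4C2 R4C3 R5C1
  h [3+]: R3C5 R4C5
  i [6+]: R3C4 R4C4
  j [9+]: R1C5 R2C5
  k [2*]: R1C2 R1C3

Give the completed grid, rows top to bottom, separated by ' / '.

In row 1, 5 can only go at R1C5, so R1C5 = 5.
Column 5 already has 5, which forces R2C5 = 4.
Cage c needs two cells with product 12, so R1C4 = 4.
Row 2 now contains 4, leaving R2C4 = 3.
Column 4 now contains 3; hence R5C4 = 2.
Row 5 now contains 2, so R5C5 = 3.
Cage b's pair has sum 5, which forces R1C1 = 3.
Cage b's pair has sum 5, which forces R2C1 = 2.
Cage d has product 15; hence R3C3 = 3.
Cage g needs product 60, which forces R4C2 = 3.
In row 3, 4 can only go at R3C1, so R3C1 = 4.
Cage f's pair has sum 6, which forces R3C2 = 2.
Row 3 already has 2, leaving R3C5 = 1.
Cage g needs product 60, leaving R4C3 = 4.
Column 5 already has 1; hence R4C5 = 2.
4 is placed in column 3, which forces R5C3 = 5.
Column 2 already has 2, so R1C2 = 1.
Cage k's pair has product 2, which forces R1C3 = 2.
Cage d has product 15, leaving R2C2 = 5.
Column 3 already has 5, leaving R2C3 = 1.
Row 3 already has 1, which forces R3C4 = 5.
Cage g has product 60; hence R4C1 = 5.
Cage i needs two cells with sum 6; hence R4C4 = 1.
Row 5 already has 5, which forces R5C1 = 1.
Row 5 already has 5, leaving R5C2 = 4.

3 1 2 4 5 / 2 5 1 3 4 / 4 2 3 5 1 / 5 3 4 1 2 / 1 4 5 2 3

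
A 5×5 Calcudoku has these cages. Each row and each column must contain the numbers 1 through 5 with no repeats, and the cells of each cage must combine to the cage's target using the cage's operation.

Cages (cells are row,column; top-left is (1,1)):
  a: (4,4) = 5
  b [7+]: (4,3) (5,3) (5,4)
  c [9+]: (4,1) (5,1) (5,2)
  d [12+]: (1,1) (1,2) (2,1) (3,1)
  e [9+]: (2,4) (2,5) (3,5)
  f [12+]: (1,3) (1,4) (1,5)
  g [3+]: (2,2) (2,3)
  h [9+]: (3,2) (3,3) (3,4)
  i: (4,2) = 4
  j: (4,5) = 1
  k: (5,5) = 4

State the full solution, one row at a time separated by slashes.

Cage i is given, which forces (4,2) = 4.
Cage a is given, leaving (4,4) = 5.
J is a freebie, leaving (4,5) = 1.
K is a freebie; hence (5,5) = 4.
The pair (2,2)/(2,3) in row 2 holds {1, 2}, which forces (2,4) = 4.
Cage e needs sum 9, leaving (2,5) = 3.
Cage e needs sum 9; hence (3,5) = 2.
Cage f has sum 12, leaving (1,3) = 4.
4 is placed in column 4, so (1,4) = 3.
Column 5 already has 3, so (1,5) = 5.
Row 2 now contains 3, which forces (2,1) = 5.
Column 4 already has 3, leaving (3,4) = 1.
5 is placed in column 1, which forces (5,1) = 1.
1 is placed in row 5, leaving (5,3) = 3.
Column 4 already has 3, so (5,4) = 2.
Column 1 now contains 1; hence (1,1) = 2.
Cage d has sum 12, so (1,2) = 1.
Column 2 already has 1, leaving (2,2) = 2.
2 is placed in row 2, so (2,3) = 1.
Cage d needs sum 12, so (3,1) = 4.
Cage h has sum 9; hence (3,2) = 3.
3 is placed in column 3, so (3,3) = 5.
Cage c has sum 9, leaving (4,1) = 3.
3 is placed in column 3, leaving (4,3) = 2.
2 is placed in row 5, leaving (5,2) = 5.

2 1 4 3 5 / 5 2 1 4 3 / 4 3 5 1 2 / 3 4 2 5 1 / 1 5 3 2 4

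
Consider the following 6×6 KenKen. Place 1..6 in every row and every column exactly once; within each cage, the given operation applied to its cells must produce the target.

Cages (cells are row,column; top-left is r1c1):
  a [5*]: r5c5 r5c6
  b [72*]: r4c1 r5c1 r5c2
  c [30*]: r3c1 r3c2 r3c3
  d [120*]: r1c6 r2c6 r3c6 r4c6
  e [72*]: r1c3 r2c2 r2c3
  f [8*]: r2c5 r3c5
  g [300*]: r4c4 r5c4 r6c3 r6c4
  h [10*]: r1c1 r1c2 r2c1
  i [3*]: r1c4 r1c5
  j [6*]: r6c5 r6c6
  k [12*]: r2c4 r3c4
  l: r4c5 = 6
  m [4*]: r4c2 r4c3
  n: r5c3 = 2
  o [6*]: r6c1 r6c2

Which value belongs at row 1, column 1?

5

Cage l is a single given cell, leaving r4c5 = 6.
Cage n is a single given cell, leaving r5c3 = 2.
Cage g needs product 300, leaving r6c3 = 5.
In row 6, 4 can only go at r6c4, so r6c4 = 4.
The only place for 2 in row 4 is r4c6.
In row 1, 6 can only go at r1c3, so r1c3 = 6.
In row 1, 4 can only go at r1c6, so r1c6 = 4.
Row 2 needs a 1, and only r2c1 is open for it.
The only place for 5 in row 2 is r2c6.
Column 6 already has 5, leaving r3c6 = 3.
The two cells of cage a must have product 5, leaving r5c5 = 5.
Column 6 already has 5; hence r5c6 = 1.
3 is placed in column 6; hence r6c6 = 6.
Row 3 now contains 3, which forces r3c3 = 1.
1 is placed in column 3, leaving r4c3 = 4.
The 4 cells of cage g must have product 300, so r4c4 = 5.
Row 5 already has 5; hence r5c4 = 3.
Cage j's pair has product 6, so r6c5 = 1.
Column 4 already has 3; hence r1c4 = 1.
Column 5 now contains 1, so r1c5 = 3.
Cage e has product 72; hence r2c2 = 4.
4 is placed in column 3, so r2c3 = 3.
Row 2 now contains 4, so r2c5 = 2.
Column 5 already has 2, leaving r3c5 = 4.
4 is placed in row 4, which forces r4c1 = 3.
4 is placed in row 4, so r4c2 = 1.
4 is placed in column 2, which forces r5c2 = 6.
Column 1 now contains 3, so r6c1 = 2.
Row 6 already has 2, so r6c2 = 3.
Column 1 already has 2; hence r1c1 = 5.
Cage h needs product 10; hence r1c2 = 2.
Row 2 already has 2, so r2c4 = 6.
The 3 cells of cage c must have product 30; hence r3c1 = 6.
Column 2 already has 6; hence r3c2 = 5.
Cage k needs two cells with product 12; hence r3c4 = 2.
6 is placed in row 5; hence r5c1 = 4.
The full grid is 5 2 6 1 3 4 / 1 4 3 6 2 5 / 6 5 1 2 4 3 / 3 1 4 5 6 2 / 4 6 2 3 5 1 / 2 3 5 4 1 6.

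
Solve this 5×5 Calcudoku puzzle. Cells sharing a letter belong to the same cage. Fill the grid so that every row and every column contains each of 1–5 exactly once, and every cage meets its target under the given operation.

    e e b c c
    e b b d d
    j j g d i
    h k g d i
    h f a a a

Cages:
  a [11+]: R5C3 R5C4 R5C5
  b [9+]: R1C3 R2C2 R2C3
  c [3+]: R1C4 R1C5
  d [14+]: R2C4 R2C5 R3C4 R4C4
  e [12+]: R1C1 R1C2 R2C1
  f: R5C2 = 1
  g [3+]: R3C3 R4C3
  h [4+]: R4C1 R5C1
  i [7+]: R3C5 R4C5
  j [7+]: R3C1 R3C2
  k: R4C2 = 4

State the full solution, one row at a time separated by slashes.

5 3 4 2 1 / 4 2 3 1 5 / 2 5 1 3 4 / 1 4 2 5 3 / 3 1 5 4 2

Cage k is given, leaving R4C2 = 4.
F is a freebie, leaving R5C2 = 1.
Cage h needs two cells with sum 4, so R4C1 = 1.
Row 4 already has 1, so R4C3 = 2.
1 is placed in row 5, which forces R5C1 = 3.
Column 3 now contains 2, which forces R3C3 = 1.
The 3 cells of cage b must have sum 9, leaving R2C2 = 2.
The only place for 1 in row 2 is R2C4.
Column 4 now contains 1, leaving R1C4 = 2.
Cage c needs two cells with sum 3, so R1C5 = 1.
The 3 cells of cage e must have sum 12; hence R1C2 = 3.
3 is placed in row 1; hence R1C3 = 4.
Column 3 now contains 4, so R2C3 = 3.
Column 2 already has 3, leaving R3C2 = 5.
Column 3 now contains 4, which forces R5C3 = 5.
5 is placed in row 5, leaving R5C4 = 4.
The 3 cells of cage a must have sum 11; hence R5C5 = 2.
4 is placed in row 1, so R1C1 = 5.
The 3 cells of cage e must have sum 12, so R2C1 = 4.
Cage d has sum 14, which forces R2C5 = 5.
Cage j's pair has sum 7; hence R3C1 = 2.
Column 4 already has 4; hence R3C4 = 3.
Column 5 already has 2, so R3C5 = 4.
The 4 cells of cage d must have sum 14, so R4C4 = 5.
Cage i needs two cells with sum 7, leaving R4C5 = 3.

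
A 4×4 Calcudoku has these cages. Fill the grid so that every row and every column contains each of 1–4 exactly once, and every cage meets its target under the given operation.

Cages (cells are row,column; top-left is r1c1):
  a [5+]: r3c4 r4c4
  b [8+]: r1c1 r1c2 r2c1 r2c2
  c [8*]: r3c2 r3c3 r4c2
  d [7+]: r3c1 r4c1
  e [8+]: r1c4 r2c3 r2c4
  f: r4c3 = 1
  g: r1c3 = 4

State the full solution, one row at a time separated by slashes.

2 3 4 1 / 1 2 3 4 / 4 1 2 3 / 3 4 1 2

Cage g is a single given cell, leaving r1c3 = 4.
F is a freebie, which forces r4c3 = 1.
Cage c has product 8, leaving r3c2 = 1.
Column 3 already has 1, so r3c3 = 2.
Row 3 already has 2, so r3c4 = 3.
The 3 cells of cage c must have product 8, leaving r4c2 = 4.
Row 4 now contains 4, which forces r4c4 = 2.
2 is placed in column 4, so r1c4 = 1.
Column 3 already has 2, leaving r2c3 = 3.
2 is placed in column 4; hence r2c4 = 4.
Row 3 already has 3, leaving r3c1 = 4.
Row 4 now contains 4; hence r4c1 = 3.
1 is placed in row 1, leaving r1c1 = 2.
The 4 cells of cage b must have sum 8; hence r1c2 = 3.
The 4 cells of cage b must have sum 8; hence r2c1 = 1.
Row 2 already has 3, so r2c2 = 2.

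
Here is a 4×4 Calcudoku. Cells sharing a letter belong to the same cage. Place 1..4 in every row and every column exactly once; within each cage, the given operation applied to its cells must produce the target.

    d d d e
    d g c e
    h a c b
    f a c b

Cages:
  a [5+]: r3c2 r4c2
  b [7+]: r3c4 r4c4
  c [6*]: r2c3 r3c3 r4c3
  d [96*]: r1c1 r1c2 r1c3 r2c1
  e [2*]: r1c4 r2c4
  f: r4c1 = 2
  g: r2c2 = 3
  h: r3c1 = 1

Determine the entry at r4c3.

Cage d has product 96, so r2c1 = 4.
G is a freebie, leaving r2c2 = 3.
H is a freebie, leaving r3c1 = 1.
Cage f is given, leaving r4c1 = 2.
Column 1 now contains 2, leaving r1c1 = 3.
The two cells of cage a must have sum 5; hence r3c2 = 4.
Row 3 now contains 4; hence r3c4 = 3.
The two cells of cage a must have sum 5; hence r4c2 = 1.
Row 4 already has 1, leaving r4c3 = 3.
Column 4 already has 3, so r4c4 = 4.
4 is placed in column 2, so r1c2 = 2.
Cage d needs product 96, which forces r1c3 = 4.
2 is placed in row 1; hence r1c4 = 1.
The 3 cells of cage c must have product 6, so r2c3 = 1.
Column 4 already has 1, which forces r2c4 = 2.
Row 3 now contains 3, leaving r3c3 = 2.
The full grid is 3 2 4 1 / 4 3 1 2 / 1 4 2 3 / 2 1 3 4.

3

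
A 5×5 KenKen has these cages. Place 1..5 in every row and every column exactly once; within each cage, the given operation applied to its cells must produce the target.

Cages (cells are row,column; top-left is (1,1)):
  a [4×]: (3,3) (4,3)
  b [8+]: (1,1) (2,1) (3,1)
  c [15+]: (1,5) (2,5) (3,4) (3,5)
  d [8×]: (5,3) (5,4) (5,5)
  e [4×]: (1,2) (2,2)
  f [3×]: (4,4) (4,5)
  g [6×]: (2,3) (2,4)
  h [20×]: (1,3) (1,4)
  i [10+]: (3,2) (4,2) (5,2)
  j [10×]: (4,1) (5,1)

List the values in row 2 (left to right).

1 4 3 2 5

The only place for 3 in row 5 is (5,2).
The only place for 4 in row 4 is (4,3).
Column 3 now contains 4, so (1,3) = 5.
Cage h's pair has product 20, leaving (1,4) = 4.
Column 3 now contains 4, so (3,3) = 1.
1 is placed in column 3, which forces (5,3) = 2.
Row 5 already has 2, so (5,4) = 1.
Row 5 already has 1; hence (5,5) = 4.
Row 1 now contains 4, so (1,2) = 1.
Cage e's pair has product 4, so (2,2) = 4.
2 is placed in column 3; hence (2,3) = 3.
The two cells of cage g must have product 6, which forces (2,4) = 2.
The 4 cells of cage c must have sum 15, which forces (2,5) = 5.
Cage c needs sum 15, so (3,4) = 5.
Cage j needs two cells with product 10, which forces (4,1) = 2.
2 is placed in row 4, so (4,2) = 5.
Column 4 already has 1, so (4,4) = 3.
The two cells of cage f must have product 3, which forces (4,5) = 1.
Row 5 already has 2, so (5,1) = 5.
Column 1 already has 2, leaving (1,1) = 3.
Row 1 now contains 3; hence (1,5) = 2.
Row 2 already has 5, so (2,1) = 1.
Cage b has sum 8, which forces (3,1) = 4.
Row 3 now contains 5; hence (3,2) = 2.
Column 5 already has 2, so (3,5) = 3.
Completed grid: 3 1 5 4 2 / 1 4 3 2 5 / 4 2 1 5 3 / 2 5 4 3 1 / 5 3 2 1 4.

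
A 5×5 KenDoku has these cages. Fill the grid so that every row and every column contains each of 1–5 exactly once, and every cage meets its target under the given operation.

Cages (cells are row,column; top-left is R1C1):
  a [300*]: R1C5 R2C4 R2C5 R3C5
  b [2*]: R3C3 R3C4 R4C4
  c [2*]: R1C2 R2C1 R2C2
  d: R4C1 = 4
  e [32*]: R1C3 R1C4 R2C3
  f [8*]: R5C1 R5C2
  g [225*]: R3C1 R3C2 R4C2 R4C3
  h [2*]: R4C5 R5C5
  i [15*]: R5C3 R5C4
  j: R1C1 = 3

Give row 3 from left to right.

Cage j is a single given cell, which forces R1C1 = 3.
Cage c needs product 2, leaving R1C2 = 1.
The 3 cells of cage e must have product 32, so R1C3 = 2.
The 3 cells of cage e must have product 32; hence R1C4 = 4.
Row 1 already has 4, so R1C5 = 5.
The 3 cells of cage c must have product 2, so R2C1 = 1.
The 3 cells of cage c must have product 2, so R2C2 = 2.
Cage e needs product 32, so R2C3 = 4.
The 4 cells of cage a must have product 300, which forces R2C4 = 5.
Row 2 already has 4, so R2C5 = 3.
3 is placed in column 1; hence R3C1 = 5.
Row 3 already has 5; hence R3C2 = 3.
Cage b needs product 2, so R3C3 = 1.
The 3 cells of cage b must have product 2, leaving R3C4 = 2.
Column 5 now contains 3, which forces R3C5 = 4.
D is a freebie, leaving R4C1 = 4.
Column 2 already has 3, leaving R4C2 = 5.
Row 4 now contains 5; hence R4C3 = 3.
The 3 cells of cage b must have product 2, leaving R4C4 = 1.
Row 4 now contains 1, which forces R4C5 = 2.
Column 1 already has 4, leaving R5C1 = 2.
2 is placed in column 2, which forces R5C2 = 4.
Column 3 already has 3; hence R5C3 = 5.
Column 4 already has 5; hence R5C4 = 3.
Column 5 now contains 2, leaving R5C5 = 1.
The full grid is 3 1 2 4 5 / 1 2 4 5 3 / 5 3 1 2 4 / 4 5 3 1 2 / 2 4 5 3 1.

5 3 1 2 4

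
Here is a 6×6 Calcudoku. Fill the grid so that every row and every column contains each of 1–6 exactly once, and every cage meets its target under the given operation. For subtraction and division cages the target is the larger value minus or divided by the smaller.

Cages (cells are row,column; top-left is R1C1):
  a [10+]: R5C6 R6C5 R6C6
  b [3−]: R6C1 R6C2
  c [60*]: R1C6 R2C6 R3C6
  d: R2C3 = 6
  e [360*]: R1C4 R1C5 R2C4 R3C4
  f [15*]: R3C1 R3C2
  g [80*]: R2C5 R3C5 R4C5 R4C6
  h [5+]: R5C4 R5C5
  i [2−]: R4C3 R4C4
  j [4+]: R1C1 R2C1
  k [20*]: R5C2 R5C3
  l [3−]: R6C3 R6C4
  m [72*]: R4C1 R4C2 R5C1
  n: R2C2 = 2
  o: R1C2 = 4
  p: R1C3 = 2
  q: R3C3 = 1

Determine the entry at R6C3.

Cage o is a single given cell, so R1C2 = 4.
Cage p is given; hence R1C3 = 2.
N is a freebie, leaving R2C2 = 2.
Cage d is a single given cell, which forces R2C3 = 6.
Cage q is given, leaving R3C3 = 1.
Column 2 now contains 4, so R5C2 = 5.
Row 5 already has 5, leaving R5C3 = 4.
The two cells of cage f must have product 15, which forces R3C1 = 5.
Column 2 already has 5; hence R3C2 = 3.
Column 2 already has 3, so R4C2 = 6.
6 is placed in column 2, leaving R6C2 = 1.
The two cells of cage b must have difference 3, leaving R6C1 = 4.
Column 1 already has 4, which forces R4C1 = 2.
Row 4 already has 2, so R4C6 = 4.
The 3 cells of cage m must have product 72; hence R5C1 = 6.
Cage c has product 60, which forces R1C6 = 6.
The 3 cells of cage c must have product 60; hence R2C6 = 5.
The 4 cells of cage g must have product 80; hence R3C5 = 4.
Column 6 now contains 4, so R3C6 = 2.
Column 6 already has 2, which forces R6C6 = 3.
Cage e needs product 360; hence R2C4 = 4.
5 is placed in row 2, leaving R2C5 = 1.
Row 3 now contains 4, so R3C4 = 6.
The 4 cells of cage g must have product 80, leaving R4C5 = 5.
Column 6 already has 3; hence R5C6 = 1.
3 is placed in row 6; hence R6C3 = 5.
Cage l needs two cells with difference 3; hence R6C4 = 2.
The 3 cells of cage a must have sum 10, which forces R6C5 = 6.
The two cells of cage j must have sum 4; hence R1C1 = 1.
Cage e has product 360, leaving R1C4 = 5.
Column 5 now contains 5, leaving R1C5 = 3.
1 is placed in row 2, which forces R2C1 = 3.
5 is placed in row 4, so R4C3 = 3.
The two cells of cage i must have difference 2; hence R4C4 = 1.
2 is placed in column 4, leaving R5C4 = 3.
Cage h's pair has sum 5, which forces R5C5 = 2.
Filled in: 1 4 2 5 3 6 / 3 2 6 4 1 5 / 5 3 1 6 4 2 / 2 6 3 1 5 4 / 6 5 4 3 2 1 / 4 1 5 2 6 3.

5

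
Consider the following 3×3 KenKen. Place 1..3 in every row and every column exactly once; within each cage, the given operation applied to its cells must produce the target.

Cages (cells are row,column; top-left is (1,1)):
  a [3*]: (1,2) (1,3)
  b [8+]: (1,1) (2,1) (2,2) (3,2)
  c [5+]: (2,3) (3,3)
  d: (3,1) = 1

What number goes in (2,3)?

D is a freebie; hence (3,1) = 1.
Cage b needs sum 8, leaving (2,2) = 1.
The 4 cells of cage b must have sum 8, which forces (3,2) = 2.
2 is placed in row 3, so (3,3) = 3.
1 is placed in column 2, leaving (1,2) = 3.
Column 3 now contains 3, which forces (1,3) = 1.
Column 3 now contains 3; hence (2,3) = 2.
Row 1 now contains 3, leaving (1,1) = 2.
Row 2 now contains 2, so (2,1) = 3.
Completed grid: 2 3 1 / 3 1 2 / 1 2 3.

2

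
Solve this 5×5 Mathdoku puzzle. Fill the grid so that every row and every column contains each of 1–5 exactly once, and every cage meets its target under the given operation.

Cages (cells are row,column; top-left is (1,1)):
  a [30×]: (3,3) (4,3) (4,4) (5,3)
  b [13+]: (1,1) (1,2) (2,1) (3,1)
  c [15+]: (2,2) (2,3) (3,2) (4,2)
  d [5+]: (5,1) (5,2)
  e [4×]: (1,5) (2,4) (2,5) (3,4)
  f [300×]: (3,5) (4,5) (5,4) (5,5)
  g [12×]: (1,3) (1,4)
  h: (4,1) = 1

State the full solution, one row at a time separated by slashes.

5 1 3 4 2 / 3 5 4 2 1 / 4 2 5 1 3 / 1 4 2 3 5 / 2 3 1 5 4

Cage h is a single given cell, which forces (4,1) = 1.
Cage f needs product 300, leaving (5,4) = 5.
In row 1, 5 can only go at (1,1), so (1,1) = 5.
In column 4, 4 can only go at (1,4), so (1,4) = 4.
Row 1 already has 4, which forces (1,3) = 3.
Cage a has product 30, so (4,4) = 3.
Column 3 needs a 4, and only (2,3) is open for it.
Cage b needs sum 13, which forces (3,1) = 4.
The 4 cells of cage c must have sum 15, leaving (4,2) = 4.
Row 4 now contains 4, which forces (4,5) = 5.
The 4 cells of cage a must have product 30, which forces (3,3) = 5.
5 is placed in column 5; hence (3,5) = 3.
Row 4 now contains 5, so (4,3) = 2.
Cage a has product 30, so (5,3) = 1.
Cage f needs product 300, so (5,5) = 4.
Cage c needs sum 15; hence (2,2) = 5.
Row 3 now contains 5; hence (3,2) = 2.
2 is placed in row 3, leaving (3,4) = 1.
Column 2 already has 2; hence (5,2) = 3.
Column 2 already has 2, leaving (1,2) = 1.
The 4 cells of cage e must have product 4; hence (1,5) = 2.
Cage b has sum 13, so (2,1) = 3.
Column 4 already has 1, leaving (2,4) = 2.
Cage e needs product 4; hence (2,5) = 1.
Row 5 now contains 3, which forces (5,1) = 2.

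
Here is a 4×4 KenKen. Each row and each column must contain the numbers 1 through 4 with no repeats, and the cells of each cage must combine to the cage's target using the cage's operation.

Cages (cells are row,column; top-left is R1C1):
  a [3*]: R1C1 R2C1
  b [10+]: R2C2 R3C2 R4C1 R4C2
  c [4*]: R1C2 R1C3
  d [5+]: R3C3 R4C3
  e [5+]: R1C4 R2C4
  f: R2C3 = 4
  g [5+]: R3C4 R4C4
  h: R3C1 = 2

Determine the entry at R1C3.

1

Cage f is a single given cell; hence R2C3 = 4.
H is a freebie, which forces R3C1 = 2.
The two cells of cage c must have product 4; hence R1C2 = 4.
4 is placed in column 3, leaving R1C3 = 1.
The two cells of cage d must have sum 5, which forces R3C3 = 3.
Cage d's pair has sum 5; hence R4C3 = 2.
Row 1 already has 1; hence R1C1 = 3.
3 is placed in row 1, leaving R1C4 = 2.
The two cells of cage a must have product 3, which forces R2C1 = 1.
Cage b has sum 10, so R2C2 = 2.
Column 4 already has 2, so R2C4 = 3.
Row 3 now contains 3, which forces R3C2 = 1.
Row 3 already has 1, leaving R3C4 = 4.
Cage b needs sum 10, so R4C1 = 4.
The 4 cells of cage b must have sum 10, which forces R4C2 = 3.
Column 4 now contains 4; hence R4C4 = 1.
The full grid is 3 4 1 2 / 1 2 4 3 / 2 1 3 4 / 4 3 2 1.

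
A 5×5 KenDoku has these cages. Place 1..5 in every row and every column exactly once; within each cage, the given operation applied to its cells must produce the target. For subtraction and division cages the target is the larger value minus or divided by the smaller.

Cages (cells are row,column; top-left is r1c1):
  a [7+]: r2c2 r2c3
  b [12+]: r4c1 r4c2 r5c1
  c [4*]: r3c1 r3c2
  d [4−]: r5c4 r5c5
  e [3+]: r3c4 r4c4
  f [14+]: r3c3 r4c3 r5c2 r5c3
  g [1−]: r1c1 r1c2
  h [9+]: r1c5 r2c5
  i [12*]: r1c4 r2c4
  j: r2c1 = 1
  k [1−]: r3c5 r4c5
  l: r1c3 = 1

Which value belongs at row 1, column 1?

L is a freebie, leaving r1c3 = 1.
Cage j is a single given cell, so r2c1 = 1.
Column 1 already has 1, which forces r3c1 = 4.
Row 3 now contains 4, leaving r3c2 = 1.
Row 3 already has 1; hence r3c4 = 2.
2 is placed in column 4, leaving r4c4 = 1.
Column 4 now contains 1, leaving r5c4 = 5.
Row 5 already has 5, so r5c5 = 1.
Cage b needs sum 12; hence r4c1 = 5.
Cage b has sum 12, so r4c2 = 4.
4 is placed in row 4, which forces r4c5 = 2.
Row 5 already has 5, so r5c1 = 3.
Row 5 already has 3, leaving r5c2 = 2.
Row 5 now contains 2, leaving r5c3 = 4.
Column 1 now contains 3, leaving r1c1 = 2.
Column 2 now contains 2, leaving r1c2 = 3.
3 is placed in row 1; hence r1c4 = 4.
4 is placed in row 1, leaving r1c5 = 5.
The two cells of cage a must have sum 7, which forces r2c2 = 5.
Cage a's pair has sum 7, which forces r2c3 = 2.
Column 4 already has 4, so r2c4 = 3.
5 is placed in column 5; hence r2c5 = 4.
Cage f has sum 14; hence r3c3 = 5.
Cage k's pair has difference 1, so r3c5 = 3.
2 is placed in row 4, which forces r4c3 = 3.
Filled in: 2 3 1 4 5 / 1 5 2 3 4 / 4 1 5 2 3 / 5 4 3 1 2 / 3 2 4 5 1.

2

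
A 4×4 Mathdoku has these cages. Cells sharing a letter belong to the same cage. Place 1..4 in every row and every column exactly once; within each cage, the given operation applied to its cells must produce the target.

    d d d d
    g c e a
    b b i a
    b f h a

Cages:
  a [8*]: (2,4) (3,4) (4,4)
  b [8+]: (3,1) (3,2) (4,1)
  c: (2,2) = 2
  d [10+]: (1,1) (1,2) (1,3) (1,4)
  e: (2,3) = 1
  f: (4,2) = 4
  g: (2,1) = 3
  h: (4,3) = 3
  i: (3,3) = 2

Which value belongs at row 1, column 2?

1

G is a freebie; hence (2,1) = 3.
Cage c is a single given cell; hence (2,2) = 2.
Cage e is a single given cell, so (2,3) = 1.
Row 2 now contains 1, leaving (2,4) = 4.
Cage i is given, leaving (3,3) = 2.
Row 3 now contains 2, so (3,4) = 1.
F is a freebie; hence (4,2) = 4.
Cage h is a single given cell, which forces (4,3) = 3.
Column 4 already has 1, leaving (4,4) = 2.
The 4 cells of cage d must have sum 10, leaving (1,1) = 2.
Cage d has sum 10; hence (1,2) = 1.
Column 3 already has 3, leaving (1,3) = 4.
2 is placed in column 4, which forces (1,4) = 3.
Row 3 now contains 1, which forces (3,1) = 4.
Column 2 now contains 4; hence (3,2) = 3.
Row 4 now contains 2; hence (4,1) = 1.
Completed grid: 2 1 4 3 / 3 2 1 4 / 4 3 2 1 / 1 4 3 2.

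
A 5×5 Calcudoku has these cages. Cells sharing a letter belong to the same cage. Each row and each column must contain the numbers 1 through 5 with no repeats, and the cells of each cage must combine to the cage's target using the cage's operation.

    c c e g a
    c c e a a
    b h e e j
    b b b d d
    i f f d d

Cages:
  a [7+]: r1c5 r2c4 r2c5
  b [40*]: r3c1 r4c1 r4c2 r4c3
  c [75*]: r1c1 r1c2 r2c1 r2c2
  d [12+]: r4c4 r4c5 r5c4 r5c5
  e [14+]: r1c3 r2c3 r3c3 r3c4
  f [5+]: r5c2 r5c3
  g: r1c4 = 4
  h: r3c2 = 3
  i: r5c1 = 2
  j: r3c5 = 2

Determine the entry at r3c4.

5

G is a freebie, so r1c4 = 4.
Cage h is a single given cell, so r3c2 = 3.
Cage j is given, leaving r3c5 = 2.
Cage i is a single given cell, leaving r5c1 = 2.
Row 3 already has 2, which forces r3c4 = 5.
The only place for 2 in row 1 is r1c3.
The 4 cells of cage e must have sum 14, so r2c3 = 3.
The 4 cells of cage e must have sum 14, leaving r3c3 = 4.
Cage b needs product 40, leaving r4c2 = 2.
Column 3 already has 4; hence r5c3 = 1.
Row 5 now contains 1, which forces r5c4 = 3.
The 4 cells of cage c must have product 75; hence r1c1 = 3.
Cage c needs product 75, leaving r1c2 = 5.
Cage a has sum 7; hence r1c5 = 1.
3 is placed in row 2, which forces r2c1 = 5.
Cage c needs product 75; hence r2c2 = 1.
1 is placed in row 2, which forces r2c4 = 2.
5 is placed in row 2, so r2c5 = 4.
4 is placed in row 3; hence r3c1 = 1.
The 4 cells of cage b must have product 40, which forces r4c1 = 4.
Column 3 now contains 1, leaving r4c3 = 5.
Column 4 already has 3, so r4c4 = 1.
Cage d has sum 12; hence r4c5 = 3.
Row 5 now contains 1, leaving r5c2 = 4.
Cage d has sum 12; hence r5c5 = 5.
Completed grid: 3 5 2 4 1 / 5 1 3 2 4 / 1 3 4 5 2 / 4 2 5 1 3 / 2 4 1 3 5.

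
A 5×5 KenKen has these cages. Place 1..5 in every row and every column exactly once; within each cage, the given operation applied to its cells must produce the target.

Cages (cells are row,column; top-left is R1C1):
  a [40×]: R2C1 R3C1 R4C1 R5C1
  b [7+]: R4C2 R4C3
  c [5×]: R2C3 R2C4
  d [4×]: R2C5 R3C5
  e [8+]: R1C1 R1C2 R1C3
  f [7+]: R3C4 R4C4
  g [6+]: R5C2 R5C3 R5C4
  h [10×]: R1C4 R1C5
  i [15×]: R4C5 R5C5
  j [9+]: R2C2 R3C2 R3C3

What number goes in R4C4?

4

Row 2 needs a 3, and only R2C2 is open for it.
The only place for 2 in row 2 is R2C1.
Row 2 needs a 4, and only R2C5 is open for it.
Column 5 already has 4, which forces R3C5 = 1.
The only place for 3 in row 3 is R3C4.
Cage f's pair has sum 7, which forces R4C4 = 4.
The 3 cells of cage g must have sum 6, so R5C3 = 3.
3 is placed in row 5, which forces R5C5 = 5.
Cage h needs two cells with product 10, leaving R1C4 = 5.
5 is placed in column 5, which forces R1C5 = 2.
5 is placed in column 4; hence R2C4 = 1.
5 is placed in column 5, leaving R4C5 = 3.
Column 4 now contains 1, which forces R5C4 = 2.
Cage e has sum 8, so R1C1 = 3.
Row 2 already has 1, so R2C3 = 5.
5 is placed in column 3, which forces R4C3 = 2.
Row 5 already has 2, leaving R5C2 = 1.
Column 2 already has 1, so R1C2 = 4.
Cage e needs sum 8, so R1C3 = 1.
The 4 cells of cage a must have product 40, so R3C1 = 5.
Cage j needs sum 9; hence R3C2 = 2.
Column 3 already has 2, so R3C3 = 4.
The 4 cells of cage a must have product 40, so R4C1 = 1.
Row 4 already has 2, which forces R4C2 = 5.
Row 5 now contains 1, which forces R5C1 = 4.
The full grid is 3 4 1 5 2 / 2 3 5 1 4 / 5 2 4 3 1 / 1 5 2 4 3 / 4 1 3 2 5.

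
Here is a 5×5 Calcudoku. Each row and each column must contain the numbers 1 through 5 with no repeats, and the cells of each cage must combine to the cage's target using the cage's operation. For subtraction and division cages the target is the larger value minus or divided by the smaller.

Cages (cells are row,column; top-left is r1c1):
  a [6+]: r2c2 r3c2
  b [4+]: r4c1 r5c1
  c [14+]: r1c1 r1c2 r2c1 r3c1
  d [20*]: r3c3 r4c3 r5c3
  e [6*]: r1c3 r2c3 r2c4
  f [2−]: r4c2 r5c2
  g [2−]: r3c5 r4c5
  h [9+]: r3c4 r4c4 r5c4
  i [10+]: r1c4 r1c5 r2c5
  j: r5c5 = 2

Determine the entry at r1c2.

3

Cage j is a single given cell, leaving r5c5 = 2.
Cage c has sum 14; hence r1c2 = 3.
Cage f's pair has difference 2, which forces r4c2 = 2.
The two cells of cage f must have difference 2; hence r5c2 = 4.
In column 3, 3 can only go at r2c3, so r2c3 = 3.
The only place for 2 in column 3 is r1c3.
The 3 cells of cage e must have product 6, so r2c4 = 1.
Cage i has sum 10, which forces r1c5 = 1.
Row 2 now contains 1; hence r2c2 = 5.
Row 2 already has 5, leaving r2c5 = 4.
The two cells of cage a must have sum 6; hence r3c2 = 1.
The 3 cells of cage h must have sum 9, so r3c4 = 2.
Cage h needs sum 9, leaving r4c4 = 4.
Cage h has sum 9; hence r5c4 = 3.
Column 4 now contains 4, which forces r1c4 = 5.
Row 2 now contains 4, leaving r2c1 = 2.
Cage d needs product 20; hence r3c3 = 4.
Cage b needs two cells with sum 4, which forces r4c1 = 3.
Row 4 now contains 3, so r4c5 = 5.
3 is placed in row 5, leaving r5c1 = 1.
Row 5 now contains 1; hence r5c3 = 5.
5 is placed in row 1, so r1c1 = 4.
Row 3 already has 4, which forces r3c1 = 5.
Column 5 already has 5; hence r3c5 = 3.
5 is placed in row 4, which forces r4c3 = 1.
Filled in: 4 3 2 5 1 / 2 5 3 1 4 / 5 1 4 2 3 / 3 2 1 4 5 / 1 4 5 3 2.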